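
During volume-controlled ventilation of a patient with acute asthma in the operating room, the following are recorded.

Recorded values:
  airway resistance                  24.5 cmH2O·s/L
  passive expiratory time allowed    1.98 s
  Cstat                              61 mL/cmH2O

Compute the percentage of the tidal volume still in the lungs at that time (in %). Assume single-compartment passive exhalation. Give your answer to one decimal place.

26.6

τ = R × C = 24.5 × 61 mL/cmH2O = 24.5 × 0.061 L/cmH2O = 1.495 s.
Passive exhalation: V(t)/V₀ = e^(−t/τ) = e^(−1.98/1.495) = 0.266.
Fraction remaining = 0.266 → 26.6%.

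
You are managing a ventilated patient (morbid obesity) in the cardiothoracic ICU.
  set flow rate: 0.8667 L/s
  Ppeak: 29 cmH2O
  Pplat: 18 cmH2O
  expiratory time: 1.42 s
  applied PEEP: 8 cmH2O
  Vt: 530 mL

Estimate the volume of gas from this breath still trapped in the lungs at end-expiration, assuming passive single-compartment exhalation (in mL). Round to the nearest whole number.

64

R = (PIP − Pplat)/V̇ = (29 − 18) / 0.8667 = 11.0/0.8667 = 12.692 cmH2O·s/L.
C = Vt/(Pplat − PEEP) = 530.0 / (18 − 8) = 530.0/10.0 = 53.0 mL/cmH2O.
τ = R × C = 12.692 × 0.053 L/cmH2O = 0.6727 s.
Fraction remaining = e^(−Te/τ) = e^(−1.42/0.6727) = 0.1211.
Trapped volume = 530.0 × 0.1211 = 64.183 mL.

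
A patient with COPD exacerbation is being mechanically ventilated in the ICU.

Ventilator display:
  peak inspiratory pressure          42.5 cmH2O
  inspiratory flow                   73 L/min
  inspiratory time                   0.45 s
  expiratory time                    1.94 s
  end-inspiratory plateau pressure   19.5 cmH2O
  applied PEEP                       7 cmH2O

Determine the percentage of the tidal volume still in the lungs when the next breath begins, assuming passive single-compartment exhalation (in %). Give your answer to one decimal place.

9.6

Flow: 73 L/min ÷ 60 = 1.2167 L/s.
Vt = flow × Ti = 1.2167 L/s × 0.45 s × 1000 mL/L = 547.52 mL.
R = (PIP − Pplat)/V̇ = (42.5 − 19.5) / 1.2167 = 23.0/1.2167 = 18.904 cmH2O·s/L.
C = Vt/(Pplat − PEEP) = 547.52 / (19.5 − 7) = 547.52/12.5 = 43.802 mL/cmH2O.
τ = R × C = 18.904 × 0.0438 L/cmH2O = 0.828 s.
Fraction remaining at end-expiration = e^(−Te/τ) = e^(−1.94/0.828) = 0.09604 → 9.604%.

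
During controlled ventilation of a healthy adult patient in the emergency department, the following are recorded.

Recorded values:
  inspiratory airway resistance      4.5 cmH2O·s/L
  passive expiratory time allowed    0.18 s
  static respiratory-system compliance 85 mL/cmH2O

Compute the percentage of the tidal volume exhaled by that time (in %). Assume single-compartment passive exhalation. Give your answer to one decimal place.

τ = R × C = 4.5 × 85 mL/cmH2O = 4.5 × 0.085 L/cmH2O = 0.3825 s.
Passive exhalation: V(t)/V₀ = e^(−t/τ) = e^(−0.18/0.3825) = 0.6246.
Fraction exhaled = 1 − 0.6246 = 0.3754 → 37.54%.

37.5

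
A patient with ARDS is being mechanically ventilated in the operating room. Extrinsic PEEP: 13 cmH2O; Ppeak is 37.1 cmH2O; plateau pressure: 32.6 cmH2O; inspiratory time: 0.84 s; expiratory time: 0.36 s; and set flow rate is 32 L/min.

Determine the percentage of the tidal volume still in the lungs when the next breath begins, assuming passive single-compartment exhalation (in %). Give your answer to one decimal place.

15.5

Flow: 32 L/min ÷ 60 = 0.5333 L/s.
Vt = flow × Ti = 0.5333 L/s × 0.84 s × 1000 mL/L = 447.97 mL.
R = (PIP − Pplat)/V̇ = (37.1 − 32.6) / 0.5333 = 4.5/0.5333 = 8.438 cmH2O·s/L.
C = Vt/(Pplat − PEEP) = 447.97 / (32.6 − 13) = 447.97/19.6 = 22.856 mL/cmH2O.
τ = R × C = 8.438 × 0.02286 L/cmH2O = 0.1929 s.
Fraction remaining at end-expiration = e^(−Te/τ) = e^(−0.36/0.1929) = 0.1547 → 15.47%.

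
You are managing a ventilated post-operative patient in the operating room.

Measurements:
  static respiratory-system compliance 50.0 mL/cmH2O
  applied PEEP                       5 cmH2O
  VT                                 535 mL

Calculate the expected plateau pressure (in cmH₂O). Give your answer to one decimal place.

15.7

Pplat = PEEP + Vt / Cstat = 5 + 535 / 50.0 = 5 + 10.7 = 15.7 cmH2O.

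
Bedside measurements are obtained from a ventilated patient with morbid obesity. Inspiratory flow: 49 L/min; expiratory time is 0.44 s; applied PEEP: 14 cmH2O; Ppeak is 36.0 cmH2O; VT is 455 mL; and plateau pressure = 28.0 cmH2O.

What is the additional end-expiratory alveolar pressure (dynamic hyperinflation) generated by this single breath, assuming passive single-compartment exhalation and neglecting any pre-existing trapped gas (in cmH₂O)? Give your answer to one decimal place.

3.5

Flow: 49 L/min ÷ 60 = 0.8167 L/s.
R = (PIP − Pplat)/V̇ = (36.0 − 28.0) / 0.8167 = 8.0/0.8167 = 9.796 cmH2O·s/L.
C = Vt/(Pplat − PEEP) = 455.0 / (28.0 − 14) = 455.0/14.0 = 32.5 mL/cmH2O.
τ = R × C = 9.796 × 0.0325 L/cmH2O = 0.3184 s.
Fraction remaining = e^(−Te/τ) = e^(−0.44/0.3184) = 0.2511; trapped volume = 455.0 × 0.2511 = 114.25 mL.
Additional alveolar pressure from trapping ≈ V_trapped / C = 114.25 / 32.5 = 3.515 cmH2O.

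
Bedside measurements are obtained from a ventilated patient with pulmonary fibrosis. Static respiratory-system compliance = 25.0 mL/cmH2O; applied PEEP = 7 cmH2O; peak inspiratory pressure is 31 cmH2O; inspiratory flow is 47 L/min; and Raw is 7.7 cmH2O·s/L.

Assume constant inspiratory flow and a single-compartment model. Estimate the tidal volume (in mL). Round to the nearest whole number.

449

Flow: 47 L/min ÷ 60 = 0.7833 L/s.
Equation of motion (constant flow): PIP = Vt/C + R·V̇ + PEEP.
Vt/C = PIP − R·V̇ − PEEP = 31 − 6.031 − 7 = 17.969 cmH2O.
Vt = C × 17.969 = 25.0 × 17.969 = 449.23 mL.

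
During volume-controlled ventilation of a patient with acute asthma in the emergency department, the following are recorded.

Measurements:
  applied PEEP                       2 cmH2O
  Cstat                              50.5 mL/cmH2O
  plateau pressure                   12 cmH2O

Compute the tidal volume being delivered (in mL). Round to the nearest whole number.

505

Vt = Cstat × (Pplat − PEEP) = 50.5 × (12 − 2) = 50.5 × 10.0 = 505.0 mL.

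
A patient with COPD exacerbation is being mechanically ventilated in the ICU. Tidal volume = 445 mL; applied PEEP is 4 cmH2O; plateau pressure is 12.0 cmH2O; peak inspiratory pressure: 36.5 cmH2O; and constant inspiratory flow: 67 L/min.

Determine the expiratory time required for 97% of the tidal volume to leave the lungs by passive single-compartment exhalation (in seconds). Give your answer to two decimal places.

4.28

Flow: 67 L/min ÷ 60 = 1.1167 L/s.
R = (PIP − Pplat)/V̇ = (36.5 − 12.0) / 1.1167 = 24.5/1.1167 = 21.94 cmH2O·s/L.
C = Vt/(Pplat − PEEP) = 445.0 / (12.0 − 4) = 445.0/8.0 = 55.625 mL/cmH2O.
τ = R × C = 21.94 × 0.05563 L/cmH2O = 1.221 s.
t = −τ·ln(1 − 0.97) = −1.221·ln(0.03) = 4.282 s.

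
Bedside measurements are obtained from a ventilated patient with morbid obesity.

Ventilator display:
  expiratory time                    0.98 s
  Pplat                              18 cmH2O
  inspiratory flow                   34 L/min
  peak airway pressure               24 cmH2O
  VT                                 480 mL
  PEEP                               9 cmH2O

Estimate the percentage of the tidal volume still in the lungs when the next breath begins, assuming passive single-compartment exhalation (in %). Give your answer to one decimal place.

17.6

Flow: 34 L/min ÷ 60 = 0.5667 L/s.
R = (PIP − Pplat)/V̇ = (24 − 18) / 0.5667 = 6.0/0.5667 = 10.588 cmH2O·s/L.
C = Vt/(Pplat − PEEP) = 480.0 / (18 − 9) = 480.0/9.0 = 53.333 mL/cmH2O.
τ = R × C = 10.588 × 0.05333 L/cmH2O = 0.5647 s.
Fraction remaining at end-expiration = e^(−Te/τ) = e^(−0.98/0.5647) = 0.1763 → 17.63%.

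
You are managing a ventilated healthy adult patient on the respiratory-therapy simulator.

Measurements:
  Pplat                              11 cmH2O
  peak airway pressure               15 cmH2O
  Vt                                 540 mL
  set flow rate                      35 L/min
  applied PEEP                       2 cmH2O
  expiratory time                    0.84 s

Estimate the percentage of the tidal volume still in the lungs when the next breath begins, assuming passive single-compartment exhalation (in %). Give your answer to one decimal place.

13.0

Flow: 35 L/min ÷ 60 = 0.5833 L/s.
R = (PIP − Pplat)/V̇ = (15 − 11) / 0.5833 = 4.0/0.5833 = 6.858 cmH2O·s/L.
C = Vt/(Pplat − PEEP) = 540.0 / (11 − 2) = 540.0/9.0 = 60.0 mL/cmH2O.
τ = R × C = 6.858 × 0.06 L/cmH2O = 0.4115 s.
Fraction remaining at end-expiration = e^(−Te/τ) = e^(−0.84/0.4115) = 0.1299 → 12.99%.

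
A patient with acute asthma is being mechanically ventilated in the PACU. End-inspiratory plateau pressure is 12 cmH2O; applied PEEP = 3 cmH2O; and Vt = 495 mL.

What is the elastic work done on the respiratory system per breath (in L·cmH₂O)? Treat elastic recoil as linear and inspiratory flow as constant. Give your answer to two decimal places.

2.23

Elastic work ≈ ½ × (Pplat − PEEP) × Vt = 0.5 × (12 − 3) × 0.495 L = 0.5 × 9.0 × 0.495 = 2.228 L·cmH2O.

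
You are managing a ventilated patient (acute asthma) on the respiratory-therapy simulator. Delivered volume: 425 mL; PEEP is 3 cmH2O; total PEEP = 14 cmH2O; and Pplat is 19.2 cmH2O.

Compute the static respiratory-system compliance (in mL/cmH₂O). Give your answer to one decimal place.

81.7

End-expiratory occlusion gives total PEEP = 14 cmH2O (intrinsic PEEP = 14 − 3 = 11). Use total PEEP for the elastic gradient.
Cstat = Vt / (Pplat − PEEPtotal) = 425 / (19.2 − 14) = 425 / 5.2 = 81.731 mL/cmH2O.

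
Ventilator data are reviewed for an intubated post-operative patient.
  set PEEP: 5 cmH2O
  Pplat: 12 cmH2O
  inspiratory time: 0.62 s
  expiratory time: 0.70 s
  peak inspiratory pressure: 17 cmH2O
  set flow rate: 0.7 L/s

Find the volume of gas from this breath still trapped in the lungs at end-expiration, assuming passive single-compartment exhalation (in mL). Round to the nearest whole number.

89

Vt = flow × Ti = 0.7 L/s × 0.62 s × 1000 mL/L = 434.0 mL.
R = (PIP − Pplat)/V̇ = (17 − 12) / 0.7 = 5.0/0.7 = 7.143 cmH2O·s/L.
C = Vt/(Pplat − PEEP) = 434.0 / (12 − 5) = 434.0/7.0 = 62.0 mL/cmH2O.
τ = R × C = 7.143 × 0.062 L/cmH2O = 0.4429 s.
Fraction remaining = e^(−Te/τ) = e^(−0.70/0.4429) = 0.2059.
Trapped volume = 434.0 × 0.2059 = 89.361 mL.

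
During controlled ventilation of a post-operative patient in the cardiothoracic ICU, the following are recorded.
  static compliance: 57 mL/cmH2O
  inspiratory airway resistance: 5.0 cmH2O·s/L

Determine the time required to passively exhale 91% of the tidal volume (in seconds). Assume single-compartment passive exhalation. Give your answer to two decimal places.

0.69

τ = R × C = 5.0 × 57 mL/cmH2O = 5.0 × 0.057 L/cmH2O = 0.285 s.
Exhaled fraction f = 1 − e^(−t/τ) → t = −τ·ln(1 − f) = −0.285·ln(0.09) = 0.6863 s.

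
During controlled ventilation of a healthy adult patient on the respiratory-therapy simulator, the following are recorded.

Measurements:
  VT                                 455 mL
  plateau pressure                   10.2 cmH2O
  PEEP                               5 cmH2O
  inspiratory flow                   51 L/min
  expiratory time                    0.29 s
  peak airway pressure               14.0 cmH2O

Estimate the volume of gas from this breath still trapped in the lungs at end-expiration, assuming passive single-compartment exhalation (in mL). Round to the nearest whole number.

217

Flow: 51 L/min ÷ 60 = 0.85 L/s.
R = (PIP − Pplat)/V̇ = (14.0 − 10.2) / 0.85 = 3.8/0.85 = 4.471 cmH2O·s/L.
C = Vt/(Pplat − PEEP) = 455.0 / (10.2 − 5) = 455.0/5.2 = 87.5 mL/cmH2O.
τ = R × C = 4.471 × 0.0875 L/cmH2O = 0.3912 s.
Fraction remaining = e^(−Te/τ) = e^(−0.29/0.3912) = 0.4765.
Trapped volume = 455.0 × 0.4765 = 216.81 mL.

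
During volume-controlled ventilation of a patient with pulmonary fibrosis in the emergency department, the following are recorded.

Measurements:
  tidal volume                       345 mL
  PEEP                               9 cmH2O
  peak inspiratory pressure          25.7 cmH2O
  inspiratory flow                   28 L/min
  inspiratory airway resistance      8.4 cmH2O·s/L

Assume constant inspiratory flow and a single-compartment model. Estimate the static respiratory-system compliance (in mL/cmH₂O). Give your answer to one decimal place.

Flow: 28 L/min ÷ 60 = 0.4667 L/s.
Equation of motion (constant flow): PIP = Vt/C + R·V̇ + PEEP.
Vt/C = PIP − R·V̇ − PEEP = 25.7 − 8.4×0.4667 − 9 = 25.7 − 3.92 − 9 = 12.78 cmH2O.
C = Vt / 12.78 = 345 / 12.78 = 26.995 mL/cmH2O.

27.0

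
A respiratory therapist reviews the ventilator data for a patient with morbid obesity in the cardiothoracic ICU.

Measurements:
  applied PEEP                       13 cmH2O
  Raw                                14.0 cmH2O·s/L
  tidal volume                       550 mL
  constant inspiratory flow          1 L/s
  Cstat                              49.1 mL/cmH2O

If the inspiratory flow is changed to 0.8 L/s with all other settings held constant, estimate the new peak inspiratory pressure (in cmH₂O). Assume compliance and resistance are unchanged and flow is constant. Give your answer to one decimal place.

35.4

PIP = Vt/C + R·V̇ + PEEP (constant-flow equation of motion).
Only the resistive term changes: ΔPIP = R × ΔV̇ = 14.0 × (0.8 − 1) = 14.0 × -0.2 = -2.8 cmH2O.
Original PIP = 550/49.1 + 14.0×1 + 13 = 38.202 cmH2O; new PIP = 38.202 + (-2.8) = 35.402 cmH2O.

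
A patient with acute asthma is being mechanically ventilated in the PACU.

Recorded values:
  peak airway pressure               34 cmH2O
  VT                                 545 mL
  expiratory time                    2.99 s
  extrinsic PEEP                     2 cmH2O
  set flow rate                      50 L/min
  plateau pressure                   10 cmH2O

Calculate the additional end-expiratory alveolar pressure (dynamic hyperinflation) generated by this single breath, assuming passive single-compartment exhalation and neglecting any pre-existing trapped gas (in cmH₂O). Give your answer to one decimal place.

Flow: 50 L/min ÷ 60 = 0.8333 L/s.
R = (PIP − Pplat)/V̇ = (34 − 10) / 0.8333 = 24.0/0.8333 = 28.801 cmH2O·s/L.
C = Vt/(Pplat − PEEP) = 545.0 / (10 − 2) = 545.0/8.0 = 68.125 mL/cmH2O.
τ = R × C = 28.801 × 0.06813 L/cmH2O = 1.962 s.
Fraction remaining = e^(−Te/τ) = e^(−2.99/1.962) = 0.2178; trapped volume = 545.0 × 0.2178 = 118.7 mL.
Additional alveolar pressure from trapping ≈ V_trapped / C = 118.7 / 68.125 = 1.742 cmH2O.

1.7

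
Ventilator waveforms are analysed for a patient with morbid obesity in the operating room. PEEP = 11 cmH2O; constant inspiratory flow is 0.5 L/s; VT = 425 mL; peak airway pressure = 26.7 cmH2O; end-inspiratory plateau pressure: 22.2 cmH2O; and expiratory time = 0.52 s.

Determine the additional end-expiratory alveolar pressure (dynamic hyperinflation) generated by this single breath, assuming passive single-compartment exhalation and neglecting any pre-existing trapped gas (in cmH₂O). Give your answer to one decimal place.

R = (PIP − Pplat)/V̇ = (26.7 − 22.2) / 0.5 = 4.5/0.5 = 9.0 cmH2O·s/L.
C = Vt/(Pplat − PEEP) = 425.0 / (22.2 − 11) = 425.0/11.2 = 37.946 mL/cmH2O.
τ = R × C = 9.0 × 0.03795 L/cmH2O = 0.3416 s.
Fraction remaining = e^(−Te/τ) = e^(−0.52/0.3416) = 0.2182; trapped volume = 425.0 × 0.2182 = 92.735 mL.
Additional alveolar pressure from trapping ≈ V_trapped / C = 92.735 / 37.946 = 2.444 cmH2O.

2.4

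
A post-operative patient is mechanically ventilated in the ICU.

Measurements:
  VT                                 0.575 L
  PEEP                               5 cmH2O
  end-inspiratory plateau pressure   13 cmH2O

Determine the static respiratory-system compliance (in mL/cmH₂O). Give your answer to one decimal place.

Cstat = Vt / (Pplat − PEEP) = 575 / (13 − 5) = 575 / 8.0 = 71.875 mL/cmH2O.

71.9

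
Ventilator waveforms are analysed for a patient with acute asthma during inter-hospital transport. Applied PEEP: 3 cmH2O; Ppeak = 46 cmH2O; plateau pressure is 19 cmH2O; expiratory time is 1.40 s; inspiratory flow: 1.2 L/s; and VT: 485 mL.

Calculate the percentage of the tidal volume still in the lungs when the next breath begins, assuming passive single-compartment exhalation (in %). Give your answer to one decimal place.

12.8

R = (PIP − Pplat)/V̇ = (46 − 19) / 1.2 = 27.0/1.2 = 22.5 cmH2O·s/L.
C = Vt/(Pplat − PEEP) = 485.0 / (19 − 3) = 485.0/16.0 = 30.313 mL/cmH2O.
τ = R × C = 22.5 × 0.03031 L/cmH2O = 0.682 s.
Fraction remaining at end-expiration = e^(−Te/τ) = e^(−1.40/0.682) = 0.1284 → 12.84%.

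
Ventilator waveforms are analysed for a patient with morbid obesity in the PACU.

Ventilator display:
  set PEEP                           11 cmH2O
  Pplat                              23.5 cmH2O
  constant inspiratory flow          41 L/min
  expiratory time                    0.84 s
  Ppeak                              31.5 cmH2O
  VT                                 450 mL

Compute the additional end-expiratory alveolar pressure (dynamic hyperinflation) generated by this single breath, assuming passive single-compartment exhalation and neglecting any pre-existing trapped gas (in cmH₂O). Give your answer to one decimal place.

Flow: 41 L/min ÷ 60 = 0.6833 L/s.
R = (PIP − Pplat)/V̇ = (31.5 − 23.5) / 0.6833 = 8.0/0.6833 = 11.708 cmH2O·s/L.
C = Vt/(Pplat − PEEP) = 450.0 / (23.5 − 11) = 450.0/12.5 = 36.0 mL/cmH2O.
τ = R × C = 11.708 × 0.036 L/cmH2O = 0.4215 s.
Fraction remaining = e^(−Te/τ) = e^(−0.84/0.4215) = 0.1363; trapped volume = 450.0 × 0.1363 = 61.335 mL.
Additional alveolar pressure from trapping ≈ V_trapped / C = 61.335 / 36.0 = 1.704 cmH2O.

1.7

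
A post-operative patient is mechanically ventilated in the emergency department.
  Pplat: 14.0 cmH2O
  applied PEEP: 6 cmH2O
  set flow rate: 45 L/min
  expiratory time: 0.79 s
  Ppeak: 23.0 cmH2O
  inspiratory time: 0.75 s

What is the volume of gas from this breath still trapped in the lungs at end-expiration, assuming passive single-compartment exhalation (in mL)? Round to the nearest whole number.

221

Flow: 45 L/min ÷ 60 = 0.75 L/s.
Vt = flow × Ti = 0.75 L/s × 0.75 s × 1000 mL/L = 562.5 mL.
R = (PIP − Pplat)/V̇ = (23.0 − 14.0) / 0.75 = 9.0/0.75 = 12.0 cmH2O·s/L.
C = Vt/(Pplat − PEEP) = 562.5 / (14.0 − 6) = 562.5/8.0 = 70.313 mL/cmH2O.
τ = R × C = 12.0 × 0.07031 L/cmH2O = 0.8437 s.
Fraction remaining = e^(−Te/τ) = e^(−0.79/0.8437) = 0.3921.
Trapped volume = 562.5 × 0.3921 = 220.56 mL.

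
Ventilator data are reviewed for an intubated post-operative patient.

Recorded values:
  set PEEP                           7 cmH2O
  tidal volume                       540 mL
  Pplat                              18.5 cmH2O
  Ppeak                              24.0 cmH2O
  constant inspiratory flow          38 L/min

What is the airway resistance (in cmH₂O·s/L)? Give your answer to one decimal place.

Flow: 38 L/min ÷ 60 = 0.6333 L/s.
Raw = (PIP − Pplat) / flow = (24.0 − 18.5) / 0.6333 = 5.5 / 0.6333 = 8.685 cmH2O·s/L.

8.7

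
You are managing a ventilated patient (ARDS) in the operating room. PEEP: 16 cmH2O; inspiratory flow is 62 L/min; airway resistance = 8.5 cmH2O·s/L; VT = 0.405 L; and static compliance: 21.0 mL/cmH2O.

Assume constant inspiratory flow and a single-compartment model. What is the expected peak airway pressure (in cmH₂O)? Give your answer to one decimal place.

Flow: 62 L/min ÷ 60 = 1.0333 L/s.
Equation of motion (constant flow): PIP = Vt/C + R·V̇ + PEEP.
PIP = 405/21.0 + 8.5×1.0333 + 16 = 19.286 + 8.783 + 16 = 44.069 cmH2O.

44.1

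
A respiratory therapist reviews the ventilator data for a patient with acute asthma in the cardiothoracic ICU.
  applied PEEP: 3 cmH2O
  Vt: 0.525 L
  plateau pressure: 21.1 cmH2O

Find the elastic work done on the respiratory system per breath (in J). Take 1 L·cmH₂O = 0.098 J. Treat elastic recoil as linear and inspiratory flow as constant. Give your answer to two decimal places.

0.47

Elastic work ≈ ½ × (Pplat − PEEP) × Vt = 0.5 × (21.1 − 3) × 0.525 L = 0.5 × 18.1 × 0.525 = 4.751 L·cmH2O.
× 0.098 J/(L·cmH2O) → 0.4656 J.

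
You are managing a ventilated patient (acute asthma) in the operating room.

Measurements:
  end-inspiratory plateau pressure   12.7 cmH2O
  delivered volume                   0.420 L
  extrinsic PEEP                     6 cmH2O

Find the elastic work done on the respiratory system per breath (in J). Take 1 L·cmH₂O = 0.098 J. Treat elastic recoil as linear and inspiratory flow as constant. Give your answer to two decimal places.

Elastic work ≈ ½ × (Pplat − PEEP) × Vt = 0.5 × (12.7 − 6) × 0.420 L = 0.5 × 6.7 × 0.420 = 1.407 L·cmH2O.
× 0.098 J/(L·cmH2O) → 0.1379 J.

0.14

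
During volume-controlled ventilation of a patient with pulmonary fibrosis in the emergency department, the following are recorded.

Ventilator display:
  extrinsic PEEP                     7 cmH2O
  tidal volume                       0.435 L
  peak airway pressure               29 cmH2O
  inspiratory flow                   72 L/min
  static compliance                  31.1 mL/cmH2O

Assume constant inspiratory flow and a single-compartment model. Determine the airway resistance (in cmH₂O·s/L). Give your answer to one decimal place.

Flow: 72 L/min ÷ 60 = 1.2 L/s.
Equation of motion (constant flow): PIP = Vt/C + R·V̇ + PEEP.
R·V̇ = PIP − Vt/C − PEEP = 29 − 435/31.1 − 7 = 29 − 13.987 − 7 = 8.013 cmH2O.
R = 8.013 / 1.2 = 6.678 cmH2O·s/L.

6.7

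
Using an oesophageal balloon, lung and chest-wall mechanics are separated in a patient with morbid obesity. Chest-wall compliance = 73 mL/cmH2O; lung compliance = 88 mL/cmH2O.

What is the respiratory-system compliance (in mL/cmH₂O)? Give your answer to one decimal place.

39.9

Lung and chest wall are elastances in series: 1/Crs = 1/CL + 1/Ccw.
1/Crs = 1/88 + 1/73 = 0.02506.
Crs = 39.904 mL/cmH2O.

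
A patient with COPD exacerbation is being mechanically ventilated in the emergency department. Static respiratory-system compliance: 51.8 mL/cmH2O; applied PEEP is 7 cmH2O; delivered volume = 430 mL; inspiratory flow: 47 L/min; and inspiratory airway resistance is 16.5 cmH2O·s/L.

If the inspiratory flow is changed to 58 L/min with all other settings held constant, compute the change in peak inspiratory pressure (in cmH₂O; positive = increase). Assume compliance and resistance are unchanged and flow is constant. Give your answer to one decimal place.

Flow: 47 L/min ÷ 60 = 0.7833 L/s.
New flow: 58 L/min ÷ 60 = 0.9667 L/s.
PIP = Vt/C + R·V̇ + PEEP (constant-flow equation of motion).
Only the resistive term changes: ΔPIP = R × ΔV̇ = 16.5 × (0.9667 − 0.7833) = 16.5 × 0.1834 = 3.026 cmH2O.

3.0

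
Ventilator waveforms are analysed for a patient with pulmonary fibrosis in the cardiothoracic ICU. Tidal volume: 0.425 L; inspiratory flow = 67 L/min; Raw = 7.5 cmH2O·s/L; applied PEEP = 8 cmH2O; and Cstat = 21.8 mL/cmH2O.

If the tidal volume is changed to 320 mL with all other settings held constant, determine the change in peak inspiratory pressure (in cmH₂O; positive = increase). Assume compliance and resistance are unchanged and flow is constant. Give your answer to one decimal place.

-4.8

PIP = Vt/C + R·V̇ + PEEP (constant-flow equation of motion).
Only the elastic term changes: ΔPIP = ΔVt / C = (320 − 425) / 21.8 = -4.817 cmH2O.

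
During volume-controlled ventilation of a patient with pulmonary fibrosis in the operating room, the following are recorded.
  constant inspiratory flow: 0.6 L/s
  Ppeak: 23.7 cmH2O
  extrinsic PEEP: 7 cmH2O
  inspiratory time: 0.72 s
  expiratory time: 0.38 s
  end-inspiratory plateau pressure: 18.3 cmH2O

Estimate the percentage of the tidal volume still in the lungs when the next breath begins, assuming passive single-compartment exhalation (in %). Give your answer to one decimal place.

33.1

Vt = flow × Ti = 0.6 L/s × 0.72 s × 1000 mL/L = 432.0 mL.
R = (PIP − Pplat)/V̇ = (23.7 − 18.3) / 0.6 = 5.4/0.6 = 9.0 cmH2O·s/L.
C = Vt/(Pplat − PEEP) = 432.0 / (18.3 − 7) = 432.0/11.3 = 38.23 mL/cmH2O.
τ = R × C = 9.0 × 0.03823 L/cmH2O = 0.3441 s.
Fraction remaining at end-expiration = e^(−Te/τ) = e^(−0.38/0.3441) = 0.3314 → 33.14%.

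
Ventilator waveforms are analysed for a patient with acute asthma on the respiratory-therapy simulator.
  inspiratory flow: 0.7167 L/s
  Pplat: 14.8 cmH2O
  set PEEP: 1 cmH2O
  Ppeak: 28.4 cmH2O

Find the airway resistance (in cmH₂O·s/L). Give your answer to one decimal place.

Raw = (PIP − Pplat) / flow = (28.4 − 14.8) / 0.7167 = 13.6 / 0.7167 = 18.976 cmH2O·s/L.

19.0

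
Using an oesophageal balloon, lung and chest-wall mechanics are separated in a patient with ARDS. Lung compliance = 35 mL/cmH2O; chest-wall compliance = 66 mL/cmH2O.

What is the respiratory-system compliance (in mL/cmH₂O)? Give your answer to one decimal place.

Lung and chest wall are elastances in series: 1/Crs = 1/CL + 1/Ccw.
1/Crs = 1/35 + 1/66 = 0.04372.
Crs = 22.873 mL/cmH2O.

22.9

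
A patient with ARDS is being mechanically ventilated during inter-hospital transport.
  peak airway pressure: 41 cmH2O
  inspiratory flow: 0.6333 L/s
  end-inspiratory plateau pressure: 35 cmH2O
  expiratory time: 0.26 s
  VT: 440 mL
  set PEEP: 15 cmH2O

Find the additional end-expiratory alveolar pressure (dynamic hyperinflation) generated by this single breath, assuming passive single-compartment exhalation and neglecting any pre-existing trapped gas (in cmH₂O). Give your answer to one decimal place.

R = (PIP − Pplat)/V̇ = (41 − 35) / 0.6333 = 6.0/0.6333 = 9.474 cmH2O·s/L.
C = Vt/(Pplat − PEEP) = 440.0 / (35 − 15) = 440.0/20.0 = 22.0 mL/cmH2O.
τ = R × C = 9.474 × 0.022 L/cmH2O = 0.2084 s.
Fraction remaining = e^(−Te/τ) = e^(−0.26/0.2084) = 0.2872; trapped volume = 440.0 × 0.2872 = 126.37 mL.
Additional alveolar pressure from trapping ≈ V_trapped / C = 126.37 / 22.0 = 5.744 cmH2O.

5.7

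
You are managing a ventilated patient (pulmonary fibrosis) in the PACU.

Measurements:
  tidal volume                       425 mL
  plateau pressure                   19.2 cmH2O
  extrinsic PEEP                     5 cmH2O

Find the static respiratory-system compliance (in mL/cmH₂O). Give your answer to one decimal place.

29.9

Cstat = Vt / (Pplat − PEEP) = 425 / (19.2 − 5) = 425 / 14.2 = 29.93 mL/cmH2O.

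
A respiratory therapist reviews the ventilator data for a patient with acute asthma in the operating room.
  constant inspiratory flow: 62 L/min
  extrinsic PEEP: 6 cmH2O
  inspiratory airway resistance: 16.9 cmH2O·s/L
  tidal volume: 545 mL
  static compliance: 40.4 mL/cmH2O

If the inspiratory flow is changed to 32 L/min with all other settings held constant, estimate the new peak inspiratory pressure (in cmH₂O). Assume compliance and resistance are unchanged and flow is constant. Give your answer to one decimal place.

Flow: 62 L/min ÷ 60 = 1.0333 L/s.
New flow: 32 L/min ÷ 60 = 0.5333 L/s.
PIP = Vt/C + R·V̇ + PEEP (constant-flow equation of motion).
Only the resistive term changes: ΔPIP = R × ΔV̇ = 16.9 × (0.5333 − 1.0333) = 16.9 × -0.5 = -8.45 cmH2O.
Original PIP = 545/40.4 + 16.9×1.0333 + 6 = 36.953 cmH2O; new PIP = 36.953 + (-8.45) = 28.503 cmH2O.

28.5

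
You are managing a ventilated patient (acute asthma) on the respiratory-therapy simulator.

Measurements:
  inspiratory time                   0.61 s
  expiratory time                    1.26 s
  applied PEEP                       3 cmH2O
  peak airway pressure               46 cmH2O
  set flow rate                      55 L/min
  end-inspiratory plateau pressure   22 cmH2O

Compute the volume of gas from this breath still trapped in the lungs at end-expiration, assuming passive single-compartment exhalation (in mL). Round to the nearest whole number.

Flow: 55 L/min ÷ 60 = 0.9167 L/s.
Vt = flow × Ti = 0.9167 L/s × 0.61 s × 1000 mL/L = 559.19 mL.
R = (PIP − Pplat)/V̇ = (46 − 22) / 0.9167 = 24.0/0.9167 = 26.181 cmH2O·s/L.
C = Vt/(Pplat − PEEP) = 559.19 / (22 − 3) = 559.19/19.0 = 29.431 mL/cmH2O.
τ = R × C = 26.181 × 0.02943 L/cmH2O = 0.7705 s.
Fraction remaining = e^(−Te/τ) = e^(−1.26/0.7705) = 0.1949.
Trapped volume = 559.19 × 0.1949 = 108.99 mL.

109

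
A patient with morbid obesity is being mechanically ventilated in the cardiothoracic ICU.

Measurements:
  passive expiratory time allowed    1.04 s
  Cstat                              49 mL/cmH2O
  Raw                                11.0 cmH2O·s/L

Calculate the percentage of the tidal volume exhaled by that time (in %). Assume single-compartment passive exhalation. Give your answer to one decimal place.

85.5

τ = R × C = 11.0 × 49 mL/cmH2O = 11.0 × 0.049 L/cmH2O = 0.539 s.
Passive exhalation: V(t)/V₀ = e^(−t/τ) = e^(−1.04/0.539) = 0.1452.
Fraction exhaled = 1 − 0.1452 = 0.8548 → 85.48%.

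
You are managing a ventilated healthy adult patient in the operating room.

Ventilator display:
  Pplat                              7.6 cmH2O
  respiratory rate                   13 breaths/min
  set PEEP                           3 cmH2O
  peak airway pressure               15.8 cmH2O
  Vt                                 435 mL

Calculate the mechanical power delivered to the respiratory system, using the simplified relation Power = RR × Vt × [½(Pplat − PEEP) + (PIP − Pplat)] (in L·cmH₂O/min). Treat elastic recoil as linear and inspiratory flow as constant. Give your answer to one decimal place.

59.4

Per-breath work = Vt × [½(Pplat−PEEP) + (PIP−Pplat)] = 0.435 × [0.5×4.6 + 8.2] = 0.435 × 10.5 = 4.568 L·cmH2O.
Power = 13 × 4.568 = 59.384 L·cmH2O/min.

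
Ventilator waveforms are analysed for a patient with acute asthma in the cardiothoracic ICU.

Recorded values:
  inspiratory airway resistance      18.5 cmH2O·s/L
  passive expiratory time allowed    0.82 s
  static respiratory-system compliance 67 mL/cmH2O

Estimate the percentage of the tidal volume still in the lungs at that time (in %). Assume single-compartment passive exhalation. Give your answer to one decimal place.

51.6

τ = R × C = 18.5 × 67 mL/cmH2O = 18.5 × 0.067 L/cmH2O = 1.24 s.
Passive exhalation: V(t)/V₀ = e^(−t/τ) = e^(−0.82/1.24) = 0.5162.
Fraction remaining = 0.5162 → 51.62%.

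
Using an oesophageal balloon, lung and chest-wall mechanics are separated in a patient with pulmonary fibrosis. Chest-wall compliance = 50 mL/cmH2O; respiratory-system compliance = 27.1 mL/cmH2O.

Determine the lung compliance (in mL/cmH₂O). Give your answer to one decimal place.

1/CL = 1/Crs − 1/Ccw.
1/CL = 1/27.1 − 1/50 = 0.0169.
CL = 59.172 mL/cmH2O.

59.2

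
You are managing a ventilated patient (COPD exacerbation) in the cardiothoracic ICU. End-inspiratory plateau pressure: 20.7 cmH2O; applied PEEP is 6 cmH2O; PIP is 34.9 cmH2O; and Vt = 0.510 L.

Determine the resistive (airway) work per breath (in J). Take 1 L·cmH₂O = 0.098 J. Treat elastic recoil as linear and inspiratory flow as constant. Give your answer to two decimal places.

With constant inspiratory flow the resistive pressure is constant at PIP − Pplat = 34.9 − 20.7 = 14.2 cmH2O, so resistive work = 14.2 × 0.510 = 7.242 L·cmH2O.
× 0.098 J/(L·cmH2O) → 0.7097 J.

0.71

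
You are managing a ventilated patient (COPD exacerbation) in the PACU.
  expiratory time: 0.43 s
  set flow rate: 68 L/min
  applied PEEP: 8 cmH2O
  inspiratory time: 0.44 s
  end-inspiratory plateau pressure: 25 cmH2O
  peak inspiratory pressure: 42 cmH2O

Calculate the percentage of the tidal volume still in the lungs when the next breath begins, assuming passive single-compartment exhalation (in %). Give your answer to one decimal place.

Flow: 68 L/min ÷ 60 = 1.1333 L/s.
Vt = flow × Ti = 1.1333 L/s × 0.44 s × 1000 mL/L = 498.65 mL.
R = (PIP − Pplat)/V̇ = (42 − 25) / 1.1333 = 17.0/1.1333 = 15.0 cmH2O·s/L.
C = Vt/(Pplat − PEEP) = 498.65 / (25 − 8) = 498.65/17.0 = 29.332 mL/cmH2O.
τ = R × C = 15.0 × 0.02933 L/cmH2O = 0.44 s.
Fraction remaining at end-expiration = e^(−Te/τ) = e^(−0.43/0.44) = 0.3763 → 37.63%.

37.6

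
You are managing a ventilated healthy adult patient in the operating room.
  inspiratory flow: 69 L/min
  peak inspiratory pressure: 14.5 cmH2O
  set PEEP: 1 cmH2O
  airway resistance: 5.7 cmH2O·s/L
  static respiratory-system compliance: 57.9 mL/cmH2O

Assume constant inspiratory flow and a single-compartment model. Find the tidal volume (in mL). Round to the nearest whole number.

402

Flow: 69 L/min ÷ 60 = 1.15 L/s.
Equation of motion (constant flow): PIP = Vt/C + R·V̇ + PEEP.
Vt/C = PIP − R·V̇ − PEEP = 14.5 − 6.555 − 1 = 6.945 cmH2O.
Vt = C × 6.945 = 57.9 × 6.945 = 402.12 mL.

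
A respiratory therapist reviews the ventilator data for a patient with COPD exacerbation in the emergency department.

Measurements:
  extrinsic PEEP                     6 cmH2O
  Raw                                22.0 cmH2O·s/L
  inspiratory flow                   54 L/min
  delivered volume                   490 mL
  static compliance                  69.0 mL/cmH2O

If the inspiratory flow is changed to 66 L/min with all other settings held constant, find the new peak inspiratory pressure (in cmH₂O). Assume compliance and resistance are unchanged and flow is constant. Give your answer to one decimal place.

Flow: 54 L/min ÷ 60 = 0.9 L/s.
New flow: 66 L/min ÷ 60 = 1.1 L/s.
PIP = Vt/C + R·V̇ + PEEP (constant-flow equation of motion).
Only the resistive term changes: ΔPIP = R × ΔV̇ = 22.0 × (1.1 − 0.9) = 22.0 × 0.2 = 4.4 cmH2O.
Original PIP = 490/69.0 + 22.0×0.9 + 6 = 32.901 cmH2O; new PIP = 32.901 + (4.4) = 37.301 cmH2O.

37.3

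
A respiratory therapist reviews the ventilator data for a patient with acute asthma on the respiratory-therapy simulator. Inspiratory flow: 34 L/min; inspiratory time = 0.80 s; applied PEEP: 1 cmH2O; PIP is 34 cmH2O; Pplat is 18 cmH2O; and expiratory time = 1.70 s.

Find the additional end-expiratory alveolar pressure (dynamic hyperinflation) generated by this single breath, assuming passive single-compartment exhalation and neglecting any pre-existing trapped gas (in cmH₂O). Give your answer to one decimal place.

1.8

Flow: 34 L/min ÷ 60 = 0.5667 L/s.
Vt = flow × Ti = 0.5667 L/s × 0.80 s × 1000 mL/L = 453.36 mL.
R = (PIP − Pplat)/V̇ = (34 − 18) / 0.5667 = 16.0/0.5667 = 28.234 cmH2O·s/L.
C = Vt/(Pplat − PEEP) = 453.36 / (18 − 1) = 453.36/17.0 = 26.668 mL/cmH2O.
τ = R × C = 28.234 × 0.02667 L/cmH2O = 0.753 s.
Fraction remaining = e^(−Te/τ) = e^(−1.70/0.753) = 0.1046; trapped volume = 453.36 × 0.1046 = 47.421 mL.
Additional alveolar pressure from trapping ≈ V_trapped / C = 47.421 / 26.668 = 1.778 cmH2O.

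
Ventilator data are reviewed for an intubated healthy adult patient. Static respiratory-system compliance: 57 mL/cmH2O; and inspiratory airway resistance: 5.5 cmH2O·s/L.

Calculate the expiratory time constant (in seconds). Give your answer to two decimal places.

τ = R × C = 5.5 × 57 mL/cmH2O = 5.5 × 0.057 L/cmH2O = 0.3135 s.

0.31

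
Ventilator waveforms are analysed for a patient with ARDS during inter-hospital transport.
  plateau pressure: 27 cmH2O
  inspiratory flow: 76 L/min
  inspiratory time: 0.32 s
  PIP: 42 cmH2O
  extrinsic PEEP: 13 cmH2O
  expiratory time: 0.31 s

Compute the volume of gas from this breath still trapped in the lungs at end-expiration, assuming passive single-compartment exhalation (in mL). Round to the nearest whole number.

Flow: 76 L/min ÷ 60 = 1.2667 L/s.
Vt = flow × Ti = 1.2667 L/s × 0.32 s × 1000 mL/L = 405.34 mL.
R = (PIP − Pplat)/V̇ = (42 − 27) / 1.2667 = 15.0/1.2667 = 11.842 cmH2O·s/L.
C = Vt/(Pplat − PEEP) = 405.34 / (27 − 13) = 405.34/14.0 = 28.953 mL/cmH2O.
τ = R × C = 11.842 × 0.02895 L/cmH2O = 0.3428 s.
Fraction remaining = e^(−Te/τ) = e^(−0.31/0.3428) = 0.4048.
Trapped volume = 405.34 × 0.4048 = 164.08 mL.

164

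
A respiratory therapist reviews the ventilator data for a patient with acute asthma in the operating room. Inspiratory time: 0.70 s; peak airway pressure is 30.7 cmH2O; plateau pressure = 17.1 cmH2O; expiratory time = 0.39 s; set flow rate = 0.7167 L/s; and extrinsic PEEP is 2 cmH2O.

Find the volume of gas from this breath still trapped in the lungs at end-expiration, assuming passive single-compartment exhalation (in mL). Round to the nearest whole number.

270

Vt = flow × Ti = 0.7167 L/s × 0.70 s × 1000 mL/L = 501.69 mL.
R = (PIP − Pplat)/V̇ = (30.7 − 17.1) / 0.7167 = 13.6/0.7167 = 18.976 cmH2O·s/L.
C = Vt/(Pplat − PEEP) = 501.69 / (17.1 − 2) = 501.69/15.1 = 33.225 mL/cmH2O.
τ = R × C = 18.976 × 0.03323 L/cmH2O = 0.6306 s.
Fraction remaining = e^(−Te/τ) = e^(−0.39/0.6306) = 0.5388.
Trapped volume = 501.69 × 0.5388 = 270.31 mL.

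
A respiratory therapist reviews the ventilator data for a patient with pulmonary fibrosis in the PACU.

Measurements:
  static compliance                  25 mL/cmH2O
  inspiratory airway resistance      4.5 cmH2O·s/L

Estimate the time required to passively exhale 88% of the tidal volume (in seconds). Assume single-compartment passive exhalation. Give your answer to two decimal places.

0.24

τ = R × C = 4.5 × 25 mL/cmH2O = 4.5 × 0.025 L/cmH2O = 0.1125 s.
Exhaled fraction f = 1 − e^(−t/τ) → t = −τ·ln(1 − f) = −0.1125·ln(0.12) = 0.2385 s.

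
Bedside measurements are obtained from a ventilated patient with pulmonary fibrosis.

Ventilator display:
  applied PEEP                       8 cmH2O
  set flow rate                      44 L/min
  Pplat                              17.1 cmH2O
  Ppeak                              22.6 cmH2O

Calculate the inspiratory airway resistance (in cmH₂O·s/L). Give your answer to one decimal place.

7.5

Flow: 44 L/min ÷ 60 = 0.7333 L/s.
Raw = (PIP − Pplat) / flow = (22.6 − 17.1) / 0.7333 = 5.5 / 0.7333 = 7.5 cmH2O·s/L.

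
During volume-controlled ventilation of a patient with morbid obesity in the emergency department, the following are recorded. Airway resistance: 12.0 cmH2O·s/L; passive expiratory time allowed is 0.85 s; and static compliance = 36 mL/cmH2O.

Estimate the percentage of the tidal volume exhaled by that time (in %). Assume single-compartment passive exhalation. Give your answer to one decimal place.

86.0

τ = R × C = 12.0 × 36 mL/cmH2O = 12.0 × 0.036 L/cmH2O = 0.432 s.
Passive exhalation: V(t)/V₀ = e^(−t/τ) = e^(−0.85/0.432) = 0.1398.
Fraction exhaled = 1 − 0.1398 = 0.8602 → 86.02%.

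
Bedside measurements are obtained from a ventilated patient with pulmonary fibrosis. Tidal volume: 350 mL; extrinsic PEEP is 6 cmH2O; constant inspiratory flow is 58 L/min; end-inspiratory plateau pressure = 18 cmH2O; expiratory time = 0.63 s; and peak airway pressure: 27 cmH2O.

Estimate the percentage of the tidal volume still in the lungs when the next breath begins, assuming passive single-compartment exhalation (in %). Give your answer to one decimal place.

Flow: 58 L/min ÷ 60 = 0.9667 L/s.
R = (PIP − Pplat)/V̇ = (27 − 18) / 0.9667 = 9.0/0.9667 = 9.31 cmH2O·s/L.
C = Vt/(Pplat − PEEP) = 350.0 / (18 − 6) = 350.0/12.0 = 29.167 mL/cmH2O.
τ = R × C = 9.31 × 0.02917 L/cmH2O = 0.2716 s.
Fraction remaining at end-expiration = e^(−Te/τ) = e^(−0.63/0.2716) = 0.09831 → 9.831%.

9.8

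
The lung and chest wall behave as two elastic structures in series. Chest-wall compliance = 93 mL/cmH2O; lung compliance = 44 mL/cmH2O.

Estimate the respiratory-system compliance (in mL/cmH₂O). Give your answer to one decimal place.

29.9

Lung and chest wall are elastances in series: 1/Crs = 1/CL + 1/Ccw.
1/Crs = 1/44 + 1/93 = 0.03348.
Crs = 29.869 mL/cmH2O.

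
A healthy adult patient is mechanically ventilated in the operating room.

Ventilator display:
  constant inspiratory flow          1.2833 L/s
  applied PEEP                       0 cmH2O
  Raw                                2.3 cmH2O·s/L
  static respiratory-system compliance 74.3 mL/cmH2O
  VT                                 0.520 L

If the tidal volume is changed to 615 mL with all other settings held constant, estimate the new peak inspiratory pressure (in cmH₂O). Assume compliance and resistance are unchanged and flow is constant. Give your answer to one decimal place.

11.2

PIP = Vt/C + R·V̇ + PEEP (constant-flow equation of motion).
Only the elastic term changes: ΔPIP = ΔVt / C = (615 − 520) / 74.3 = 1.279 cmH2O.
Original PIP = 520/74.3 + 2.3×1.2833 + 0 = 9.95 cmH2O; new PIP = 9.95 + (1.279) = 11.229 cmH2O.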